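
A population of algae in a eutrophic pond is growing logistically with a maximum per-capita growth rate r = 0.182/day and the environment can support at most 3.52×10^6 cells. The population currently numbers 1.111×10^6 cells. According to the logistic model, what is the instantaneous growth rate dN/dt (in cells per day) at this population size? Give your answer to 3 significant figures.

dN/dt = rN(1 − N/K) = 0.182 × 1.111×10^6 × (1 − 1.111×10^6/3.52×10^6).
1 − 1.111×10^6/3.52×10^6 = 0.68437; dN/dt = 0.182 × 1.111×10^6 × 0.68437 = 1.38382×10^5.

138000 cells per day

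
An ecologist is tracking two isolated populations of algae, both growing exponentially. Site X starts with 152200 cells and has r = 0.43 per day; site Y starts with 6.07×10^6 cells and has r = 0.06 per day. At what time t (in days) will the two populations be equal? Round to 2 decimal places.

9.96 days

Set 152200·e^(0.43t) = 6.07×10^6·e^(0.06t).
e^((0.43 − 0.06)t) = 6.07×10^6/152200 → e^(0.37·t) = 39.882.
0.37·t = ln(39.882) = 3.6859, so t = 3.6859/0.37 = 9.9619.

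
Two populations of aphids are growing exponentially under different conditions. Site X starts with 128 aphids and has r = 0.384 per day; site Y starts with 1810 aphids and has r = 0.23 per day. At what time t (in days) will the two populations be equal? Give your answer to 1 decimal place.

Set 128·e^(0.384t) = 1810·e^(0.23t).
e^((0.384 − 0.23)t) = 1810/128 → e^(0.154·t) = 14.141.
0.154·t = ln(14.141) = 2.6491, so t = 2.6491/0.154 = 17.202.

17.2 days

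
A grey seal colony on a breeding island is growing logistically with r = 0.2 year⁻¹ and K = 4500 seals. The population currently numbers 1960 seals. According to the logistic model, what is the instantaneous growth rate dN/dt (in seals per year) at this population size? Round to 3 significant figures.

dN/dt = rN(1 − N/K) = 0.2 × 1960 × (1 − 1960/4500).
1 − 1960/4500 = 0.56444; dN/dt = 0.2 × 1960 × 0.56444 = 221.26.

221 seals per year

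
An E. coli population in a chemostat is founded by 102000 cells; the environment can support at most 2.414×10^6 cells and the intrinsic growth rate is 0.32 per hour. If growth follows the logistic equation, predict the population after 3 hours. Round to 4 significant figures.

A = (K − N₀)/N₀ = (2.414×10^6 − 102000)/102000 = 22.667.
N(t) = K/(1 + A·e^(−rt)) = 2.414×10^6/(1 + 22.667×e^(−0.32×3)).
e^(−0.96) = 0.38289; denominator = 1 + 22.667×0.38289 = 9.6789.
N = 2.414×10^6/9.6789 = 249408.

249400 cells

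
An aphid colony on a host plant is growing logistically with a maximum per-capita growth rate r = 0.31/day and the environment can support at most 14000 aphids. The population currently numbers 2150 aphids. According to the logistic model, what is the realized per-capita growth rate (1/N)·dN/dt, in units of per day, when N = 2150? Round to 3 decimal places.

0.262 per day

(1/N)·dN/dt = r(1 − N/K) = 0.31 × (1 − 2150/14000).
= 0.31 × 0.84643 = 0.26239.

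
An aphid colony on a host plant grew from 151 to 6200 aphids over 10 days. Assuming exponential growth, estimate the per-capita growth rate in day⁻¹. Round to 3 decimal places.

0.372 per day

From N(t) = N₀·e^(rt): e^(r·10) = 6200/151 = 41.06.
r·10 = ln(41.06) = 3.715, so r = 3.715/10 = 0.3715.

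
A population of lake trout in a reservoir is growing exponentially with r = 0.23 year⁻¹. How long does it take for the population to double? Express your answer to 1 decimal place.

Doubling time t_d = ln(2)/r = 0.6931/0.23 = 3.0137.

3.0 years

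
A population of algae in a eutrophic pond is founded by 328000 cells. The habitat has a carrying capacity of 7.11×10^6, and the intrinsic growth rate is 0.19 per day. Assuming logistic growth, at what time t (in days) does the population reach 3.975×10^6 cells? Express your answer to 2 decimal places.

17.19 days

A = (K − N₀)/N₀ = (7.11×10^6 − 328000)/328000 = 20.677.
Solve 7.11×10^6/(1 + 20.677·e^(−0.19t)) = 3.975×10^6: 1 + 20.677·e^(−0.19t) = 1.7887, so e^(−0.19t) = 0.0381431.
−0.19·t = ln(0.0381431) = -3.2664, so t = 3.2664/0.19 = 17.192.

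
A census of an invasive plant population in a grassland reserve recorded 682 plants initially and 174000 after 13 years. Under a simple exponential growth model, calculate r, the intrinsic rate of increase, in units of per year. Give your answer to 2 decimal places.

From N(t) = N₀·e^(rt): e^(r·13) = 174000/682 = 255.13.
r·13 = ln(255.13) = 5.5418, so r = 5.5418/13 = 0.42629.

0.43 per year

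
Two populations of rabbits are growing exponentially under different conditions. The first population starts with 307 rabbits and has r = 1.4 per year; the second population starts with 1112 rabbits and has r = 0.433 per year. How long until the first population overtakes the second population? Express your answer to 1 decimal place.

Set 307·e^(1.4t) = 1112·e^(0.433t).
e^((1.4 − 0.433)t) = 1112/307 → e^(0.967·t) = 3.6221.
0.967·t = ln(3.6221) = 1.2871, so t = 1.2871/0.967 = 1.331.

1.3 years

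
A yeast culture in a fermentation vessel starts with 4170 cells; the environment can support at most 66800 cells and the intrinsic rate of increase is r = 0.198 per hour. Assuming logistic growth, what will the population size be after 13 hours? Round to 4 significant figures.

A = (K − N₀)/N₀ = (66800 − 4170)/4170 = 15.019.
N(t) = K/(1 + A·e^(−rt)) = 66800/(1 + 15.019×e^(−0.198×13)).
e^(−2.574) = 0.07623; denominator = 1 + 15.019×0.07623 = 2.1449.
N = 66800/2.1449 = 31143.5.

31140 cells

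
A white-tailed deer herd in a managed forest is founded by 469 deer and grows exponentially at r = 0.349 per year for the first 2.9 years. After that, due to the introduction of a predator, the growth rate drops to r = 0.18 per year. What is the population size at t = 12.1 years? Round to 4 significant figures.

6759 deer

Phase 1: N(2.9) = 469·e^(0.349×2.9) = 469·e^1.012 = 1290.39.
Phase 2 runs for 12.1 − 2.9 = 9.2 years at r = 0.18.
N(12.1) = 1290.39·e^(0.18×9.2) = 1290.39·e^1.656 = 6759.49.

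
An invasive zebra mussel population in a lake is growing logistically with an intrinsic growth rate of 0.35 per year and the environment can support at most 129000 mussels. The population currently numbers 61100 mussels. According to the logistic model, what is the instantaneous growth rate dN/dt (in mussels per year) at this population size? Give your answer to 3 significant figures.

11300 mussels per year

dN/dt = rN(1 − N/K) = 0.35 × 61100 × (1 − 61100/129000).
1 − 61100/129000 = 0.52636; dN/dt = 0.35 × 61100 × 0.52636 = 11256.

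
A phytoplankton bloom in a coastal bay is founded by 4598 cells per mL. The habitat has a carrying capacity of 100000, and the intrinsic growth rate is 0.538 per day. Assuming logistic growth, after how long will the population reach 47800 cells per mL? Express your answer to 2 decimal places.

5.47 days

A = (K − N₀)/N₀ = (100000 − 4598)/4598 = 20.749.
Solve 100000/(1 + 20.749·e^(−0.538t)) = 47800: 1 + 20.749·e^(−0.538t) = 2.0921, so e^(−0.538t) = 0.0526325.
−0.538·t = ln(0.0526325) = -2.9444, so t = 2.9444/0.538 = 5.4729.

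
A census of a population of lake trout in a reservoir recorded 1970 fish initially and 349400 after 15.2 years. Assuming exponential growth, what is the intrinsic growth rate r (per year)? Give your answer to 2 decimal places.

0.34 per year

From N(t) = N₀·e^(rt): e^(r·15.2) = 349400/1970 = 177.36.
r·15.2 = ln(177.36) = 5.1782, so r = 5.1782/15.2 = 0.34067.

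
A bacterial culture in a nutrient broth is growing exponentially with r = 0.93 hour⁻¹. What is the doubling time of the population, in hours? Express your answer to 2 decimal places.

0.75 hours

Doubling time t_d = ln(2)/r = 0.6931/0.93 = 0.74532.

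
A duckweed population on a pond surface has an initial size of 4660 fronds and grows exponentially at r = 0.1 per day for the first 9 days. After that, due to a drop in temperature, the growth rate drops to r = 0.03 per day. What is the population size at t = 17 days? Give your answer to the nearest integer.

14571 fronds

Phase 1: N(9) = 4660·e^(0.1×9) = 4660·e^0.9 = 11461.8.
Phase 2 runs for 17 − 9 = 8 days at r = 0.03.
N(17) = 11461.8·e^(0.03×8) = 11461.8·e^0.24 = 14570.7.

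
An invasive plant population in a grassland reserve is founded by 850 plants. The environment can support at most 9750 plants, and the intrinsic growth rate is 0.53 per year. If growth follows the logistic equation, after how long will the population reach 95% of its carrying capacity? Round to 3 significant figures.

9.99 years

A = (K − N₀)/N₀ = (9750 − 850)/850 = 10.471.
Solve 9750/(1 + 10.471·e^(−0.53t)) = 9262.5: 1 + 10.471·e^(−0.53t) = 1.0526, so e^(−0.53t) = 0.00502661.
−0.53·t = ln(0.00502661) = -5.293, so t = 5.293/0.53 = 9.9868.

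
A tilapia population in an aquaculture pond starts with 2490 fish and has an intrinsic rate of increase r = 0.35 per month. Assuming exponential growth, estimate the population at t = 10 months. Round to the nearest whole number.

82457 fish

N(t) = N₀·e^(rt) = 2490 × e^(0.35×10) = 2490 × e^3.5.
e^3.5 ≈ 33.115, so N ≈ 2490 × 33.115 = 82457.5.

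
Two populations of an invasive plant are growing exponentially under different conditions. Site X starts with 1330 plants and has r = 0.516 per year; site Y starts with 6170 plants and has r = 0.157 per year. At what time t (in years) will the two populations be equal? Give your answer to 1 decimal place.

4.3 years

Set 1330·e^(0.516t) = 6170·e^(0.157t).
e^((0.516 − 0.157)t) = 6170/1330 → e^(0.359·t) = 4.6391.
0.359·t = ln(4.6391) = 1.5345, so t = 1.5345/0.359 = 4.2744.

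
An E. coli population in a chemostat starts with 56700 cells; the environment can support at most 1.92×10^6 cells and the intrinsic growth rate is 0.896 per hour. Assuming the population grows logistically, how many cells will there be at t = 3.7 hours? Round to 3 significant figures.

A = (K − N₀)/N₀ = (1.92×10^6 − 56700)/56700 = 32.862.
N(t) = K/(1 + A·e^(−rt)) = 1.92×10^6/(1 + 32.862×e^(−0.896×3.7)).
e^(−3.315) = 0.036327; denominator = 1 + 32.862×0.036327 = 2.1938.
N = 1.92×10^6/2.1938 = 875199.

875000 cells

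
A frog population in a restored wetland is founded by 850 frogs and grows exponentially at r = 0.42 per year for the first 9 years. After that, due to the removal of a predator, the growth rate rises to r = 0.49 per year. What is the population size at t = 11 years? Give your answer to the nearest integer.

99234 frogs

Phase 1: N(9) = 850·e^(0.42×9) = 850·e^3.78 = 37243.6.
Phase 2 runs for 11 − 9 = 2 years at r = 0.49.
N(11) = 37243.6·e^(0.49×2) = 37243.6·e^0.98 = 99234.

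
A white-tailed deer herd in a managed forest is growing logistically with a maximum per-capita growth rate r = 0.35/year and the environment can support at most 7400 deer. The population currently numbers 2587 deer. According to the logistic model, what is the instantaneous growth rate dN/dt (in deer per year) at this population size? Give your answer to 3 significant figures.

589 deer per year

dN/dt = rN(1 − N/K) = 0.35 × 2587 × (1 − 2587/7400).
1 − 2587/7400 = 0.65041; dN/dt = 0.35 × 2587 × 0.65041 = 588.91.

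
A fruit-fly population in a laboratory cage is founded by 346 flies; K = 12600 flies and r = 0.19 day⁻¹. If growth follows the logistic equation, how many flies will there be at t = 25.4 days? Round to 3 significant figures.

A = (K − N₀)/N₀ = (12600 − 346)/346 = 35.416.
N(t) = K/(1 + A·e^(−rt)) = 12600/(1 + 35.416×e^(−0.19×25.4)).
e^(−4.826) = 0.0080185; denominator = 1 + 35.416×0.0080185 = 1.284.
N = 12600/1.284 = 9813.19.

9810 flies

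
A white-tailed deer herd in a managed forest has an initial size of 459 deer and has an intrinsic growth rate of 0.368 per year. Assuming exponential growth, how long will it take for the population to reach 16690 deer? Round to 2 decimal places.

9.76 years

Set N₀·e^(rt) = 16690: e^(0.368·t) = 16690/459 = 36.362.
0.368·t = ln(36.362) = 3.5935, so t = 3.5935/0.368 = 9.765.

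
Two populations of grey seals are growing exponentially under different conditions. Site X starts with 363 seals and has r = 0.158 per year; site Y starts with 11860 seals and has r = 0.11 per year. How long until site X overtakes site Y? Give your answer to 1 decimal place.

Set 363·e^(0.158t) = 11860·e^(0.11t).
e^((0.158 − 0.11)t) = 11860/363 → e^(0.048·t) = 32.672.
0.048·t = ln(32.672) = 3.4865, so t = 3.4865/0.048 = 72.636.

72.6 years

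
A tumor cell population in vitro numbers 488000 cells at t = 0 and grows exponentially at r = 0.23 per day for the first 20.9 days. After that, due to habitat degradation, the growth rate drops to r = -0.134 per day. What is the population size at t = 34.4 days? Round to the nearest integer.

9782158 cells

Phase 1: N(20.9) = 488000·e^(0.23×20.9) = 488000·e^4.807 = 5.971362×10^7.
Phase 2 runs for 34.4 − 20.9 = 13.5 days at r = -0.134.
N(34.4) = 5.971362×10^7·e^(-0.134×13.5) = 5.971362×10^7·e^-1.809 = 9.782158×10^6.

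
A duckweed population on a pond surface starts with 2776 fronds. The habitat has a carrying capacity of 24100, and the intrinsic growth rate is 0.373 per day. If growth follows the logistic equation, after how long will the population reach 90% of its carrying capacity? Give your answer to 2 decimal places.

11.36 days

A = (K − N₀)/N₀ = (24100 − 2776)/2776 = 7.6816.
Solve 24100/(1 + 7.6816·e^(−0.373t)) = 21690: 1 + 7.6816·e^(−0.373t) = 1.1111, so e^(−0.373t) = 0.0144647.
−0.373·t = ln(0.0144647) = -4.236, so t = 4.236/0.373 = 11.357.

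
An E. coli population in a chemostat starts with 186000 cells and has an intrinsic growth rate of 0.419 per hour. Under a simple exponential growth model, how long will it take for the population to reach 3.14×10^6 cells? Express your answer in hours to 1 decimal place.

6.7 hours

Set N₀·e^(rt) = 3.14×10^6: e^(0.419·t) = 3.14×10^6/186000 = 16.882.
0.419·t = ln(16.882) = 2.8262, so t = 2.8262/0.419 = 6.7452.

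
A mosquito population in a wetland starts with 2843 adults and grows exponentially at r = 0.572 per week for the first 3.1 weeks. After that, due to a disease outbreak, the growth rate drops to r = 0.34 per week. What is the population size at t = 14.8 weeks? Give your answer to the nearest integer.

Phase 1: N(3.1) = 2843·e^(0.572×3.1) = 2843·e^1.773 = 16744.3.
Phase 2 runs for 14.8 − 3.1 = 11.7 weeks at r = 0.34.
N(14.8) = 16744.3·e^(0.34×11.7) = 16744.3·e^3.978 = 894317.

894317 adults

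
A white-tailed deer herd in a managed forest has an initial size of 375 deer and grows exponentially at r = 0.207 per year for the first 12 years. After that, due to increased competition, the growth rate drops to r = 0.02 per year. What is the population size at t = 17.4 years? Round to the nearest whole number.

Phase 1: N(12) = 375·e^(0.207×12) = 375·e^2.484 = 4495.92.
Phase 2 runs for 17.4 − 12 = 5.4 years at r = 0.02.
N(17.4) = 4495.92·e^(0.02×5.4) = 4495.92·e^0.108 = 5008.67.

5009 deer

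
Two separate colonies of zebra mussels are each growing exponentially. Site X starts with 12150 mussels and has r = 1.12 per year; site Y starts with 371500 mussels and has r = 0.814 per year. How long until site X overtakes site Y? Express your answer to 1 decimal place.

Set 12150·e^(1.12t) = 371500·e^(0.814t).
e^((1.12 − 0.814)t) = 371500/12150 → e^(0.306·t) = 30.576.
0.306·t = ln(30.576) = 3.4202, so t = 3.4202/0.306 = 11.177.

11.2 years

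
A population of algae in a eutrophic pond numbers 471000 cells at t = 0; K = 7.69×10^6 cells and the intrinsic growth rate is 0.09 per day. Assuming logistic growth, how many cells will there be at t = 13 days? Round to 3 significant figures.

A = (K − N₀)/N₀ = (7.69×10^6 − 471000)/471000 = 15.327.
N(t) = K/(1 + A·e^(−rt)) = 7.69×10^6/(1 + 15.327×e^(−0.09×13)).
e^(−1.17) = 0.31037; denominator = 1 + 15.327×0.31037 = 5.757.
N = 7.69×10^6/5.757 = 1.335769×10^6.

1340000 cells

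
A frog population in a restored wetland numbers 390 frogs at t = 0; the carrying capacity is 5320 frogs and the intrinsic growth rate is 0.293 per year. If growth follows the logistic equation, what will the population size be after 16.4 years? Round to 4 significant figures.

A = (K − N₀)/N₀ = (5320 − 390)/390 = 12.641.
N(t) = K/(1 + A·e^(−rt)) = 5320/(1 + 12.641×e^(−0.293×16.4)).
e^(−4.805) = 0.0081871; denominator = 1 + 12.641×0.0081871 = 1.1035.
N = 5320/1.1035 = 4821.06.

4821 frogs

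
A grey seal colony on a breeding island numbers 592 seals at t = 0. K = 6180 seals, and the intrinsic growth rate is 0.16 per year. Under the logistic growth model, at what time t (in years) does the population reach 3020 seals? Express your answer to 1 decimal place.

13.7 years

A = (K − N₀)/N₀ = (6180 − 592)/592 = 9.4392.
Solve 6180/(1 + 9.4392·e^(−0.16t)) = 3020: 1 + 9.4392·e^(−0.16t) = 2.0464, so e^(−0.16t) = 0.110852.
−0.16·t = ln(0.110852) = -2.1996, so t = 2.1996/0.16 = 13.747.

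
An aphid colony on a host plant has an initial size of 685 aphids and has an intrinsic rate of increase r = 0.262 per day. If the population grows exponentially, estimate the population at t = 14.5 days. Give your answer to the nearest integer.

30590 aphids

N(t) = N₀·e^(rt) = 685 × e^(0.262×14.5) = 685 × e^3.799.
e^3.799 ≈ 44.657, so N ≈ 685 × 44.657 = 30589.7.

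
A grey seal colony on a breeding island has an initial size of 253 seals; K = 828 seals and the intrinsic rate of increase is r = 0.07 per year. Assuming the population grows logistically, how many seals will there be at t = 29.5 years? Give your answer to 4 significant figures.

642.7 seals

A = (K − N₀)/N₀ = (828 − 253)/253 = 2.2727.
N(t) = K/(1 + A·e^(−rt)) = 828/(1 + 2.2727×e^(−0.07×29.5)).
e^(−2.065) = 0.12682; denominator = 1 + 2.2727×0.12682 = 1.2882.
N = 828/1.2882 = 642.746.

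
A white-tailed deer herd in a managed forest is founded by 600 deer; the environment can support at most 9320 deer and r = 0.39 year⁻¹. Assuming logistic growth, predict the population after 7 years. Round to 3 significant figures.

4780 deer

A = (K − N₀)/N₀ = (9320 − 600)/600 = 14.533.
N(t) = K/(1 + A·e^(−rt)) = 9320/(1 + 14.533×e^(−0.39×7)).
e^(−2.73) = 0.065219; denominator = 1 + 14.533×0.065219 = 1.9479.
N = 9320/1.9479 = 4784.75.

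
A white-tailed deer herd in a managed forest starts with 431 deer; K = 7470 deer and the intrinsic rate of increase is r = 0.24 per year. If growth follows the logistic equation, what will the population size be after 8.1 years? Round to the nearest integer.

A = (K − N₀)/N₀ = (7470 − 431)/431 = 16.332.
N(t) = K/(1 + A·e^(−rt)) = 7470/(1 + 16.332×e^(−0.24×8.1)).
e^(−1.944) = 0.14313; denominator = 1 + 16.332×0.14313 = 3.3376.
N = 7470/3.3376 = 2238.15.

2238 deer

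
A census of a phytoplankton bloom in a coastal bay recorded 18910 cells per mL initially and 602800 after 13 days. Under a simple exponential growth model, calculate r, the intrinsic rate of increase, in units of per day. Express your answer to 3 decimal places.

From N(t) = N₀·e^(rt): e^(r·13) = 602800/18910 = 31.877.
r·13 = ln(31.877) = 3.4619, so r = 3.4619/13 = 0.2663.

0.266 per day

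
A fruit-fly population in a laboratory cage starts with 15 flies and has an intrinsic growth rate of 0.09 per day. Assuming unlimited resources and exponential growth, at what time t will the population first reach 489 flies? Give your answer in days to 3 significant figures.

Set N₀·e^(rt) = 489: e^(0.09·t) = 489/15 = 32.6.
0.09·t = ln(32.6) = 3.4843, so t = 3.4843/0.09 = 38.715.

38.7 days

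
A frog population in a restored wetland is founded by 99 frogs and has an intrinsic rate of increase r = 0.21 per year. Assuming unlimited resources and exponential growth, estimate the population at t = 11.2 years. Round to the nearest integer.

1040 frogs

N(t) = N₀·e^(rt) = 99 × e^(0.21×11.2) = 99 × e^2.352.
e^2.352 ≈ 10.507, so N ≈ 99 × 10.507 = 1040.15.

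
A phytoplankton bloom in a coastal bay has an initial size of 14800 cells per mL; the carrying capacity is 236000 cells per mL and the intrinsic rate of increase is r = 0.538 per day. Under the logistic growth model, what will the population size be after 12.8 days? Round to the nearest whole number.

232451 cells per mL

A = (K − N₀)/N₀ = (236000 − 14800)/14800 = 14.946.
N(t) = K/(1 + A·e^(−rt)) = 236000/(1 + 14.946×e^(−0.538×12.8)).
e^(−6.886) = 0.0010216; denominator = 1 + 14.946×0.0010216 = 1.0153.
N = 236000/1.0153 = 232451.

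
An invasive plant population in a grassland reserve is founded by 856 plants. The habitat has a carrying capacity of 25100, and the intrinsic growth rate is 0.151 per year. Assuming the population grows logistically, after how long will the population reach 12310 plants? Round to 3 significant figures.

21.9 years

A = (K − N₀)/N₀ = (25100 − 856)/856 = 28.322.
Solve 25100/(1 + 28.322·e^(−0.151t)) = 12310: 1 + 28.322·e^(−0.151t) = 2.039, so e^(−0.151t) = 0.0366844.
−0.151·t = ln(0.0366844) = -3.3054, so t = 3.3054/0.151 = 21.89.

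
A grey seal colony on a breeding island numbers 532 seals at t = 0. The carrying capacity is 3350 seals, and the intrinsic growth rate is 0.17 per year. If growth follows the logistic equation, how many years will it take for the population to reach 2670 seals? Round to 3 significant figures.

17.9 years

A = (K − N₀)/N₀ = (3350 − 532)/532 = 5.297.
Solve 3350/(1 + 5.297·e^(−0.17t)) = 2670: 1 + 5.297·e^(−0.17t) = 1.2547, so e^(−0.17t) = 0.0480804.
−0.17·t = ln(0.0480804) = -3.0349, so t = 3.0349/0.17 = 17.852.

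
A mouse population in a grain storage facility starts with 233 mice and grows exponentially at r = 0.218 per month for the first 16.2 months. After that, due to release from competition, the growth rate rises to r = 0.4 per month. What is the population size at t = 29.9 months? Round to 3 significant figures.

Phase 1: N(16.2) = 233·e^(0.218×16.2) = 233·e^3.532 = 7963.62.
Phase 2 runs for 29.9 − 16.2 = 13.7 months at r = 0.4.
N(29.9) = 7963.62·e^(0.4×13.7) = 7963.62·e^5.48 = 1.910047×10^6.

1910000 mice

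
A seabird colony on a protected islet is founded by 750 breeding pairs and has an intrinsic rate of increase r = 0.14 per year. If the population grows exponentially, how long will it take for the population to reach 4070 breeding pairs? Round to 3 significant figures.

12.1 years

Set N₀·e^(rt) = 4070: e^(0.14·t) = 4070/750 = 5.4267.
0.14·t = ln(5.4267) = 1.6913, so t = 1.6913/0.14 = 12.081.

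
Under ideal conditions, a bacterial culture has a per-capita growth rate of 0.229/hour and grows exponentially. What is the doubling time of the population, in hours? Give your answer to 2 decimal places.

Doubling time t_d = ln(2)/r = 0.6931/0.229 = 3.0268.

3.03 hours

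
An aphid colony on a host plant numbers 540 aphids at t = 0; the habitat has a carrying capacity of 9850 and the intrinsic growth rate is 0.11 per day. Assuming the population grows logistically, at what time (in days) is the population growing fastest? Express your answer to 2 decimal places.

25.88 days

Logistic growth is fastest at N = K/2 = 4925.
A = (K − N₀)/N₀ = 17.241. Set K/(1 + A·e^(−rt)) = K/2 → A·e^(−rt) = 1.
e^(−0.11t) = 1/17.241 = 0.0580021, so t = ln(17.241)/0.11 = 2.8473/0.11 = 25.884.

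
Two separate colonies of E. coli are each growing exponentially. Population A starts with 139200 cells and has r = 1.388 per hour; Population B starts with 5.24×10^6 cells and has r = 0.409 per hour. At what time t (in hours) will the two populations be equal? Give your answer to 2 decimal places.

3.71 hours

Set 139200·e^(1.388t) = 5.24×10^6·e^(0.409t).
e^((1.388 − 0.409)t) = 5.24×10^6/139200 → e^(0.979·t) = 37.644.
0.979·t = ln(37.644) = 3.6282, so t = 3.6282/0.979 = 3.706.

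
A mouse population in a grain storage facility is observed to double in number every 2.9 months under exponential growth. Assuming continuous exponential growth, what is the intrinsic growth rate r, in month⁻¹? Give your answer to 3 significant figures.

r = ln(2)/t_d = 0.6931/2.9 = 0.23902.

0.239 per month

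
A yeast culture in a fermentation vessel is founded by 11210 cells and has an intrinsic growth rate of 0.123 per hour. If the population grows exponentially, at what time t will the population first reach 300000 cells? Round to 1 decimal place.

26.7 hours

Set N₀·e^(rt) = 300000: e^(0.123·t) = 300000/11210 = 26.762.
0.123·t = ln(26.762) = 3.287, so t = 3.287/0.123 = 26.723.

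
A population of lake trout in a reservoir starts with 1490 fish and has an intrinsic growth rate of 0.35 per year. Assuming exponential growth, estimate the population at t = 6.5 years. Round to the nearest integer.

N(t) = N₀·e^(rt) = 1490 × e^(0.35×6.5) = 1490 × e^2.275.
e^2.275 ≈ 9.7279, so N ≈ 1490 × 9.7279 = 14494.6.

14495 fish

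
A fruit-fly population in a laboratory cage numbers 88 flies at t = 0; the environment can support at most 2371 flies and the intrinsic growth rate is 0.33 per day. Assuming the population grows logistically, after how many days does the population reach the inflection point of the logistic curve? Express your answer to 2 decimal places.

9.87 days

Logistic growth is fastest at N = K/2 = 1185.5.
A = (K − N₀)/N₀ = 25.943. Set K/(1 + A·e^(−rt)) = K/2 → A·e^(−rt) = 1.
e^(−0.33t) = 1/25.943 = 0.0385458, so t = ln(25.943)/0.33 = 3.2559/0.33 = 9.8664.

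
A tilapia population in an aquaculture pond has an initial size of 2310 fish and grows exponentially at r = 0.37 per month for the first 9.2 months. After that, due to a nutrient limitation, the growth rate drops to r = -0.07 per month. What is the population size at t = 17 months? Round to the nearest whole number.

Phase 1: N(9.2) = 2310·e^(0.37×9.2) = 2310·e^3.404 = 69494.5.
Phase 2 runs for 17 − 9.2 = 7.8 months at r = -0.07.
N(17) = 69494.5·e^(-0.07×7.8) = 69494.5·e^-0.546 = 40255.5.

40256 fish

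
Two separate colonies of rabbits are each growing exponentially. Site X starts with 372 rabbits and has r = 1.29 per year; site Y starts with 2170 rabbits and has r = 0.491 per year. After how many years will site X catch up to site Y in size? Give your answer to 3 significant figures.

Set 372·e^(1.29t) = 2170·e^(0.491t).
e^((1.29 − 0.491)t) = 2170/372 → e^(0.799·t) = 5.8333.
0.799·t = ln(5.8333) = 1.7636, so t = 1.7636/0.799 = 2.2072.

2.21 years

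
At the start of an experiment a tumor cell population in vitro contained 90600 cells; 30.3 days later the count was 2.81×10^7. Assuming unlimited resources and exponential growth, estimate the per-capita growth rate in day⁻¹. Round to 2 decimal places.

From N(t) = N₀·e^(rt): e^(r·30.3) = 2.81×10^7/90600 = 310.15.
r·30.3 = ln(310.15) = 5.7371, so r = 5.7371/30.3 = 0.18934.

0.19 per day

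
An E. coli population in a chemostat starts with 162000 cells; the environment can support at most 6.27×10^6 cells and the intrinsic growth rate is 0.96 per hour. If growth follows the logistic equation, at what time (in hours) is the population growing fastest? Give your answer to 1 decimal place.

Logistic growth is fastest at N = K/2 = 3.135×10^6.
A = (K − N₀)/N₀ = 37.704. Set K/(1 + A·e^(−rt)) = K/2 → A·e^(−rt) = 1.
e^(−0.96t) = 1/37.704 = 0.0265226, so t = ln(37.704)/0.96 = 3.6298/0.96 = 3.781.

3.8 hours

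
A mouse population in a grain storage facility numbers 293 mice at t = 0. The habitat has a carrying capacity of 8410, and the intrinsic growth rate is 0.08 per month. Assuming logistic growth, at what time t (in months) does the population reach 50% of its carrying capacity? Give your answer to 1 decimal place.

A = (K − N₀)/N₀ = (8410 − 293)/293 = 27.703.
Solve 8410/(1 + 27.703·e^(−0.08t)) = 4205: 1 + 27.703·e^(−0.08t) = 2, so e^(−0.08t) = 0.0360971.
−0.08·t = ln(0.0360971) = -3.3215, so t = 3.3215/0.08 = 41.519.

41.5 months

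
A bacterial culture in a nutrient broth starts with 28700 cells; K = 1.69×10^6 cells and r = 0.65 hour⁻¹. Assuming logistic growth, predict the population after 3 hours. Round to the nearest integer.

A = (K − N₀)/N₀ = (1.69×10^6 − 28700)/28700 = 57.885.
N(t) = K/(1 + A·e^(−rt)) = 1.69×10^6/(1 + 57.885×e^(−0.65×3)).
e^(−1.95) = 0.14227; denominator = 1 + 57.885×0.14227 = 9.2355.
N = 1.69×10^6/9.2355 = 182989.

182989 cells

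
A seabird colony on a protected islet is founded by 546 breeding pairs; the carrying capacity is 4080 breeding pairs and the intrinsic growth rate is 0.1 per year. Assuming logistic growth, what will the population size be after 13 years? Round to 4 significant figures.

A = (K − N₀)/N₀ = (4080 − 546)/546 = 6.4725.
N(t) = K/(1 + A·e^(−rt)) = 4080/(1 + 6.4725×e^(−0.1×13)).
e^(−1.3) = 0.27253; denominator = 1 + 6.4725×0.27253 = 2.764.
N = 4080/2.764 = 1476.14.

1476 breeding pairs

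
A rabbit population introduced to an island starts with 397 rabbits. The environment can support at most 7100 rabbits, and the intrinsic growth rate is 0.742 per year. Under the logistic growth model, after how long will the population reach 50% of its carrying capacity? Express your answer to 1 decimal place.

3.8 years

A = (K − N₀)/N₀ = (7100 − 397)/397 = 16.884.
Solve 7100/(1 + 16.884·e^(−0.742t)) = 3550: 1 + 16.884·e^(−0.742t) = 2, so e^(−0.742t) = 0.0592272.
−0.742·t = ln(0.0592272) = -2.8264, so t = 2.8264/0.742 = 3.8091.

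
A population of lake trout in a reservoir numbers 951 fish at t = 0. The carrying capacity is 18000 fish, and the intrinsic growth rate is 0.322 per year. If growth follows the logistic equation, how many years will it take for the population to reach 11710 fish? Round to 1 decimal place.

10.9 years

A = (K − N₀)/N₀ = (18000 − 951)/951 = 17.927.
Solve 18000/(1 + 17.927·e^(−0.322t)) = 11710: 1 + 17.927·e^(−0.322t) = 1.5371, so e^(−0.322t) = 0.0299623.
−0.322·t = ln(0.0299623) = -3.5078, so t = 3.5078/0.322 = 10.894.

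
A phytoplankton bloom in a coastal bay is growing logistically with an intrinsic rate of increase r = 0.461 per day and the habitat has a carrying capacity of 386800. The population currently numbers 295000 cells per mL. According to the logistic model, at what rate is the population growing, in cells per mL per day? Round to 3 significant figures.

dN/dt = rN(1 − N/K) = 0.461 × 295000 × (1 − 295000/386800).
1 − 295000/386800 = 0.23733; dN/dt = 0.461 × 295000 × 0.23733 = 32276.

32300 cells per mL per day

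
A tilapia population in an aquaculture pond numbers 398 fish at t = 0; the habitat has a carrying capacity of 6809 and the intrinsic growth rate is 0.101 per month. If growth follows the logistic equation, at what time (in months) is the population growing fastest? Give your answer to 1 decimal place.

Logistic growth is fastest at N = K/2 = 3404.5.
A = (K − N₀)/N₀ = 16.108. Set K/(1 + A·e^(−rt)) = K/2 → A·e^(−rt) = 1.
e^(−0.101t) = 1/16.108 = 0.0620808, so t = ln(16.108)/0.101 = 2.7793/0.101 = 27.518.

27.5 months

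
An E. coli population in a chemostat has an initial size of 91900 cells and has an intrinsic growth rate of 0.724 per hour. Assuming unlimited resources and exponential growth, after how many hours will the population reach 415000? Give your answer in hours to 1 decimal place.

Set N₀·e^(rt) = 415000: e^(0.724·t) = 415000/91900 = 4.5158.
0.724·t = ln(4.5158) = 1.5076, so t = 1.5076/0.724 = 2.0823.

2.1 hours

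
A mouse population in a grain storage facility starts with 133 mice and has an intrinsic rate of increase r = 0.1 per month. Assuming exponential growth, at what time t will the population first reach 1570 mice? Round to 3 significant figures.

24.7 months

Set N₀·e^(rt) = 1570: e^(0.1·t) = 1570/133 = 11.805.
0.1·t = ln(11.805) = 2.4685, so t = 2.4685/0.1 = 24.685.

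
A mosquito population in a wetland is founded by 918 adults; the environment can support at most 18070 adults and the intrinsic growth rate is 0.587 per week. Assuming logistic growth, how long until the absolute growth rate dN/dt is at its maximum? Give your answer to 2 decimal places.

4.99 weeks

Logistic growth is fastest at N = K/2 = 9035.
A = (K − N₀)/N₀ = 18.684. Set K/(1 + A·e^(−rt)) = K/2 → A·e^(−rt) = 1.
e^(−0.587t) = 1/18.684 = 0.0535215, so t = ln(18.684)/0.587 = 2.9277/0.587 = 4.9875.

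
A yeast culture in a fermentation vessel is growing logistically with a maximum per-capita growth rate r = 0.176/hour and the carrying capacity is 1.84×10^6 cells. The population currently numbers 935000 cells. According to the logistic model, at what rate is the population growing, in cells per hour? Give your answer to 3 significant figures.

dN/dt = rN(1 − N/K) = 0.176 × 935000 × (1 − 935000/1.84×10^6).
1 − 935000/1.84×10^6 = 0.49185; dN/dt = 0.176 × 935000 × 0.49185 = 80938.

80900 cells per hour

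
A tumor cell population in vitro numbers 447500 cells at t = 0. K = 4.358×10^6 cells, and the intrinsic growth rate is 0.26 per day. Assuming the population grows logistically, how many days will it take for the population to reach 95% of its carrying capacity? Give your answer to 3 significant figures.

19.7 days

A = (K − N₀)/N₀ = (4.358×10^6 − 447500)/447500 = 8.7385.
Solve 4.358×10^6/(1 + 8.7385·e^(−0.26t)) = 4.1401×10^6: 1 + 8.7385·e^(−0.26t) = 1.0526, so e^(−0.26t) = 0.00602292.
−0.26·t = ln(0.00602292) = -5.1122, so t = 5.1122/0.26 = 19.662.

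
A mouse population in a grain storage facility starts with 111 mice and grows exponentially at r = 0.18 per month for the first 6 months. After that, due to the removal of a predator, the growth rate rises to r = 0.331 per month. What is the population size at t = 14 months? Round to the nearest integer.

4617 mice

Phase 1: N(6) = 111·e^(0.18×6) = 111·e^1.08 = 326.859.
Phase 2 runs for 14 − 6 = 8 months at r = 0.331.
N(14) = 326.859·e^(0.331×8) = 326.859·e^2.648 = 4617.14.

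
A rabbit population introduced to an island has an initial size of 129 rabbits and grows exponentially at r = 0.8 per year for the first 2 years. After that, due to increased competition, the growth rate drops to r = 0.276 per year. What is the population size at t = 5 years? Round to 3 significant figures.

Phase 1: N(2) = 129·e^(0.8×2) = 129·e^1.6 = 638.941.
Phase 2 runs for 5 − 2 = 3 years at r = 0.276.
N(5) = 638.941·e^(0.276×3) = 638.941·e^0.828 = 1462.37.

1460 rabbits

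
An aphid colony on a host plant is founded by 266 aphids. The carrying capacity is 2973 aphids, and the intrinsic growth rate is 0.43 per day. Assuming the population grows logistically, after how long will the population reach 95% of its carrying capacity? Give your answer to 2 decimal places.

12.24 days

A = (K − N₀)/N₀ = (2973 − 266)/266 = 10.177.
Solve 2973/(1 + 10.177·e^(−0.43t)) = 2824.35: 1 + 10.177·e^(−0.43t) = 1.0526, so e^(−0.43t) = 0.00517178.
−0.43·t = ln(0.00517178) = -5.2645, so t = 5.2645/0.43 = 12.243.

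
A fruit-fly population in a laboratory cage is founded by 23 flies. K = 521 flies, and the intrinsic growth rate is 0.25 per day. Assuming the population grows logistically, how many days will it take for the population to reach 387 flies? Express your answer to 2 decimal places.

16.54 days

A = (K − N₀)/N₀ = (521 − 23)/23 = 21.652.
Solve 521/(1 + 21.652·e^(−0.25t)) = 387: 1 + 21.652·e^(−0.25t) = 1.3463, so e^(−0.25t) = 0.0159916.
−0.25·t = ln(0.0159916) = -4.1357, so t = 4.1357/0.25 = 16.543.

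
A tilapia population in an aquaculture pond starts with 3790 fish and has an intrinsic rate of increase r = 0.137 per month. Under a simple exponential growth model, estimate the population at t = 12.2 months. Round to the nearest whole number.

N(t) = N₀·e^(rt) = 3790 × e^(0.137×12.2) = 3790 × e^1.671.
e^1.671 ≈ 5.3196, so N ≈ 3790 × 5.3196 = 20161.3.

20161 fish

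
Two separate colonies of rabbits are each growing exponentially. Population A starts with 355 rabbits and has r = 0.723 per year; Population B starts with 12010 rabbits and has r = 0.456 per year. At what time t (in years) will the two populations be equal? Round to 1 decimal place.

Set 355·e^(0.723t) = 12010·e^(0.456t).
e^((0.723 − 0.456)t) = 12010/355 → e^(0.267·t) = 33.831.
0.267·t = ln(33.831) = 3.5214, so t = 3.5214/0.267 = 13.189.

13.2 years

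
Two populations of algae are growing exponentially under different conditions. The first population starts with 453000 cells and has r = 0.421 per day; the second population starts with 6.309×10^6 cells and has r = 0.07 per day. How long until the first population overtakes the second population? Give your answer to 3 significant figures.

Set 453000·e^(0.421t) = 6.309×10^6·e^(0.07t).
e^((0.421 − 0.07)t) = 6.309×10^6/453000 → e^(0.351·t) = 13.927.
0.351·t = ln(13.927) = 2.6338, so t = 2.6338/0.351 = 7.5038.

7.50 days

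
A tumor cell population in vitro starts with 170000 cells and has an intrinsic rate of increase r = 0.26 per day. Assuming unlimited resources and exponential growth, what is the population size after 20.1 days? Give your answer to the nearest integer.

31628011 cells

N(t) = N₀·e^(rt) = 170000 × e^(0.26×20.1) = 170000 × e^5.226.
e^5.226 ≈ 186.05, so N ≈ 170000 × 186.05 = 3.162801×10^7.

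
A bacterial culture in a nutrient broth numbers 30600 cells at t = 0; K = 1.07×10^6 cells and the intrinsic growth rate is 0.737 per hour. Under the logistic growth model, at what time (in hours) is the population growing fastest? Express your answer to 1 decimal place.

4.8 hours

Logistic growth is fastest at N = K/2 = 535000.
A = (K − N₀)/N₀ = 33.967. Set K/(1 + A·e^(−rt)) = K/2 → A·e^(−rt) = 1.
e^(−0.737t) = 1/33.967 = 0.0294401, so t = ln(33.967)/0.737 = 3.5254/0.737 = 4.7834.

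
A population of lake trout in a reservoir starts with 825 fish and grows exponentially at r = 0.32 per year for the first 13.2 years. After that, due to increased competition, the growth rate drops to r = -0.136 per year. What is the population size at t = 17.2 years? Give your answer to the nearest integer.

32708 fish

Phase 1: N(13.2) = 825·e^(0.32×13.2) = 825·e^4.224 = 56352.6.
Phase 2 runs for 17.2 − 13.2 = 4 years at r = -0.136.
N(17.2) = 56352.6·e^(-0.136×4) = 56352.6·e^-0.544 = 32708.3.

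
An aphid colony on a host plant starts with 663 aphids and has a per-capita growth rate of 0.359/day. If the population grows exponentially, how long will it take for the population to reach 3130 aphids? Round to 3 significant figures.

4.32 days

Set N₀·e^(rt) = 3130: e^(0.359·t) = 3130/663 = 4.721.
0.359·t = ln(4.721) = 1.552, so t = 1.552/0.359 = 4.3232.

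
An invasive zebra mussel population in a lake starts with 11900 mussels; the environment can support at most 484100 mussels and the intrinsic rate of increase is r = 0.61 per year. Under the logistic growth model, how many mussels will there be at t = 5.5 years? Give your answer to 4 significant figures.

203000 mussels

A = (K − N₀)/N₀ = (484100 − 11900)/11900 = 39.681.
N(t) = K/(1 + A·e^(−rt)) = 484100/(1 + 39.681×e^(−0.61×5.5)).
e^(−3.355) = 0.034909; denominator = 1 + 39.681×0.034909 = 2.3852.
N = 484100/2.3852 = 202958.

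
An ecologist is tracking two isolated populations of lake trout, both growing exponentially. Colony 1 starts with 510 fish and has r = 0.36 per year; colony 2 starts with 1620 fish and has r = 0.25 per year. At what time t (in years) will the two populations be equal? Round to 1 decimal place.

Set 510·e^(0.36t) = 1620·e^(0.25t).
e^((0.36 − 0.25)t) = 1620/510 → e^(0.11·t) = 3.1765.
0.11·t = ln(3.1765) = 1.1558, so t = 1.1558/0.11 = 10.507.

10.5 years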